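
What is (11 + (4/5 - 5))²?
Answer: 1156/25 ≈ 46.240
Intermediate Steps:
(11 + (4/5 - 5))² = (11 + ((⅕)*4 - 5))² = (11 + (⅘ - 5))² = (11 - 21/5)² = (34/5)² = 1156/25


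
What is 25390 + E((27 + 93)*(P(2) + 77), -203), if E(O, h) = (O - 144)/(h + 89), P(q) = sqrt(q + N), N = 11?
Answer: 480894/19 - 20*sqrt(13)/19 ≈ 25306.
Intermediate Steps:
P(q) = sqrt(11 + q) (P(q) = sqrt(q + 11) = sqrt(11 + q))
E(O, h) = (-144 + O)/(89 + h)
25390 + E((27 + 93)*(P(2) + 77), -203) = 25390 + (-144 + (27 + 93)*(sqrt(11 + 2) + 77))/(89 - 203) = 25390 + (-144 + 120*(sqrt(13) + 77))/(-114) = 25390 - (-144 + 120*(77 + sqrt(13)))/114 = 25390 - (-144 + (9240 + 120*sqrt(13)))/114 = 25390 - (9096 + 120*sqrt(13))/114 = 25390 + (-1516/19 - 20*sqrt(13)/19) = 480894/19 - 20*sqrt(13)/19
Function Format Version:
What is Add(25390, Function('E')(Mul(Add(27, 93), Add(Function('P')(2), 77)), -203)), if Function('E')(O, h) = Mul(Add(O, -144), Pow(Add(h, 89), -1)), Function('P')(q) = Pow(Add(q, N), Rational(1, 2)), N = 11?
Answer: Add(Rational(480894, 19), Mul(Rational(-20, 19), Pow(13, Rational(1, 2)))) ≈ 25306.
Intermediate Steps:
Function('P')(q) = Pow(Add(11, q), Rational(1, 2)) (Function('P')(q) = Pow(Add(q, 11), Rational(1, 2)) = Pow(Add(11, q), Rational(1, 2)))
Function('E')(O, h) = Mul(Pow(Add(89, h), -1), Add(-144, O)) (Function('E')(O, h) = Mul(Add(-144, O), Pow(Add(89, h), -1)) = Mul(Pow(Add(89, h), -1), Add(-144, O)))
Add(25390, Function('E')(Mul(Add(27, 93), Add(Function('P')(2), 77)), -203)) = Add(25390, Mul(Pow(Add(89, -203), -1), Add(-144, Mul(Add(27, 93), Add(Pow(Add(11, 2), Rational(1, 2)), 77))))) = Add(25390, Mul(Pow(-114, -1), Add(-144, Mul(120, Add(Pow(13, Rational(1, 2)), 77))))) = Add(25390, Mul(Rational(-1, 114), Add(-144, Mul(120, Add(77, Pow(13, Rational(1, 2))))))) = Add(25390, Mul(Rational(-1, 114), Add(-144, Add(9240, Mul(120, Pow(13, Rational(1, 2))))))) = Add(25390, Mul(Rational(-1, 114), Add(9096, Mul(120, Pow(13, Rational(1, 2)))))) = Add(25390, Add(Rational(-1516, 19), Mul(Rational(-20, 19), Pow(13, Rational(1, 2))))) = Add(Rational(480894, 19), Mul(Rational(-20, 19), Pow(13, Rational(1, 2))))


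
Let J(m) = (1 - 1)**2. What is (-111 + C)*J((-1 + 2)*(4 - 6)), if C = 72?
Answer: 0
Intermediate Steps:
J(m) = 0 (J(m) = 0**2 = 0)
(-111 + C)*J((-1 + 2)*(4 - 6)) = (-111 + 72)*0 = -39*0 = 0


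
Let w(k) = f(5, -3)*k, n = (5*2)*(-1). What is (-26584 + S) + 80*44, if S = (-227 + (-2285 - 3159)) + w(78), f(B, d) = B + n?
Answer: -29125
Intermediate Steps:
n = -10 (n = 10*(-1) = -10)
f(B, d) = -10 + B (f(B, d) = B - 10 = -10 + B)
w(k) = -5*k (w(k) = (-10 + 5)*k = -5*k)
S = -6061 (S = (-227 + (-2285 - 3159)) - 5*78 = (-227 - 5444) - 390 = -5671 - 390 = -6061)
(-26584 + S) + 80*44 = (-26584 - 6061) + 80*44 = -32645 + 3520 = -29125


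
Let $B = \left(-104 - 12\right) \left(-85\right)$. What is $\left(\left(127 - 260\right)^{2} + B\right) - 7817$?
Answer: $19732$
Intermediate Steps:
$B = 9860$ ($B = \left(-116\right) \left(-85\right) = 9860$)
$\left(\left(127 - 260\right)^{2} + B\right) - 7817 = \left(\left(127 - 260\right)^{2} + 9860\right) - 7817 = \left(\left(-133\right)^{2} + 9860\right) - 7817 = \left(17689 + 9860\right) - 7817 = 27549 - 7817 = 19732$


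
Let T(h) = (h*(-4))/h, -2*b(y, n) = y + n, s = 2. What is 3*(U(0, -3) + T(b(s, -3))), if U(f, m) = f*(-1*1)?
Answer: -12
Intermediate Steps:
U(f, m) = -f (U(f, m) = f*(-1) = -f)
b(y, n) = -n/2 - y/2 (b(y, n) = -(y + n)/2 = -(n + y)/2 = -n/2 - y/2)
T(h) = -4 (T(h) = (-4*h)/h = -4)
3*(U(0, -3) + T(b(s, -3))) = 3*(-1*0 - 4) = 3*(0 - 4) = 3*(-4) = -12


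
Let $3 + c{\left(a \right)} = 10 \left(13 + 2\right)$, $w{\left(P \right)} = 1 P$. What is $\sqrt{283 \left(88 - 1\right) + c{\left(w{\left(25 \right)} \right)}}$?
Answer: $24 \sqrt{43} \approx 157.38$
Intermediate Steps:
$w{\left(P \right)} = P$
$c{\left(a \right)} = 147$ ($c{\left(a \right)} = -3 + 10 \left(13 + 2\right) = -3 + 10 \cdot 15 = -3 + 150 = 147$)
$\sqrt{283 \left(88 - 1\right) + c{\left(w{\left(25 \right)} \right)}} = \sqrt{283 \left(88 - 1\right) + 147} = \sqrt{283 \cdot 87 + 147} = \sqrt{24621 + 147} = \sqrt{24768} = 24 \sqrt{43}$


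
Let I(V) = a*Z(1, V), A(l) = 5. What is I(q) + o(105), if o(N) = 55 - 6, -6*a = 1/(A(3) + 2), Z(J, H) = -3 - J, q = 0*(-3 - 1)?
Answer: 1031/21 ≈ 49.095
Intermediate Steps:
q = 0 (q = 0*(-4) = 0)
a = -1/42 (a = -1/(6*(5 + 2)) = -⅙/7 = -⅙*⅐ = -1/42 ≈ -0.023810)
o(N) = 49
I(V) = 2/21 (I(V) = -(-3 - 1*1)/42 = -(-3 - 1)/42 = -1/42*(-4) = 2/21)
I(q) + o(105) = 2/21 + 49 = 1031/21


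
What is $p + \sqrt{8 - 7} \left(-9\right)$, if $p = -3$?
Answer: $-12$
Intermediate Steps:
$p + \sqrt{8 - 7} \left(-9\right) = -3 + \sqrt{8 - 7} \left(-9\right) = -3 + \sqrt{1} \left(-9\right) = -3 + 1 \left(-9\right) = -3 - 9 = -12$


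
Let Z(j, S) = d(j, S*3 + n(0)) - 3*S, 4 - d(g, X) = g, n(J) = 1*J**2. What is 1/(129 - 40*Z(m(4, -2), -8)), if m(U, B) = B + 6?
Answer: -1/831 ≈ -0.0012034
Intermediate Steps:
n(J) = J**2
d(g, X) = 4 - g
m(U, B) = 6 + B
Z(j, S) = 4 - j - 3*S (Z(j, S) = (4 - j) - 3*S = 4 - j - 3*S)
1/(129 - 40*Z(m(4, -2), -8)) = 1/(129 - 40*(4 - (6 - 2) - 3*(-8))) = 1/(129 - 40*(4 - 1*4 + 24)) = 1/(129 - 40*(4 - 4 + 24)) = 1/(129 - 40*24) = 1/(129 - 960) = 1/(-831) = -1/831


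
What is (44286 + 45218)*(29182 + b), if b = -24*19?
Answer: 2571091904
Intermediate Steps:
b = -456
(44286 + 45218)*(29182 + b) = (44286 + 45218)*(29182 - 456) = 89504*28726 = 2571091904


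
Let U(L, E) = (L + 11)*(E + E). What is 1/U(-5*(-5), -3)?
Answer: -1/216 ≈ -0.0046296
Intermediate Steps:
U(L, E) = 2*E*(11 + L) (U(L, E) = (11 + L)*(2*E) = 2*E*(11 + L))
1/U(-5*(-5), -3) = 1/(2*(-3)*(11 - 5*(-5))) = 1/(2*(-3)*(11 + 25)) = 1/(2*(-3)*36) = 1/(-216) = -1/216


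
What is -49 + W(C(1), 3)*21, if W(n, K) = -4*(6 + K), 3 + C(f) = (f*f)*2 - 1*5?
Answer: -805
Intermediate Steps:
C(f) = -8 + 2*f² (C(f) = -3 + ((f*f)*2 - 1*5) = -3 + (f²*2 - 5) = -3 + (2*f² - 5) = -3 + (-5 + 2*f²) = -8 + 2*f²)
W(n, K) = -24 - 4*K
-49 + W(C(1), 3)*21 = -49 + (-24 - 4*3)*21 = -49 + (-24 - 12)*21 = -49 - 36*21 = -49 - 756 = -805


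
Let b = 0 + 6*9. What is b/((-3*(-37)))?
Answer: 18/37 ≈ 0.48649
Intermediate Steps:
b = 54 (b = 0 + 54 = 54)
b/((-3*(-37))) = 54/((-3*(-37))) = 54/111 = 54*(1/111) = 18/37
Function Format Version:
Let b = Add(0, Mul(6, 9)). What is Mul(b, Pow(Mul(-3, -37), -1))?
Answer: Rational(18, 37) ≈ 0.48649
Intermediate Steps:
b = 54 (b = Add(0, 54) = 54)
Mul(b, Pow(Mul(-3, -37), -1)) = Mul(54, Pow(Mul(-3, -37), -1)) = Mul(54, Pow(111, -1)) = Mul(54, Rational(1, 111)) = Rational(18, 37)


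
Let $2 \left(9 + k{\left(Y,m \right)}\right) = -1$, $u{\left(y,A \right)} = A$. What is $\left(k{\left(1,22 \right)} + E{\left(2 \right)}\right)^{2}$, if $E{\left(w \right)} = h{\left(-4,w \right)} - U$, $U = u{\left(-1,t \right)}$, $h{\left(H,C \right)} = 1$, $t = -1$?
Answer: $\frac{225}{4} \approx 56.25$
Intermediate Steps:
$k{\left(Y,m \right)} = - \frac{19}{2}$ ($k{\left(Y,m \right)} = -9 + \frac{1}{2} \left(-1\right) = -9 - \frac{1}{2} = - \frac{19}{2}$)
$U = -1$
$E{\left(w \right)} = 2$ ($E{\left(w \right)} = 1 - -1 = 1 + 1 = 2$)
$\left(k{\left(1,22 \right)} + E{\left(2 \right)}\right)^{2} = \left(- \frac{19}{2} + 2\right)^{2} = \left(- \frac{15}{2}\right)^{2} = \frac{225}{4}$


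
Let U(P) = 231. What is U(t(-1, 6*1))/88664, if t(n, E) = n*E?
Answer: 231/88664 ≈ 0.0026053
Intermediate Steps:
t(n, E) = E*n
U(t(-1, 6*1))/88664 = 231/88664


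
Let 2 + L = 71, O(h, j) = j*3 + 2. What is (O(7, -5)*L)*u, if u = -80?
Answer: 71760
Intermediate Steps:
O(h, j) = 2 + 3*j (O(h, j) = 3*j + 2 = 2 + 3*j)
L = 69 (L = -2 + 71 = 69)
(O(7, -5)*L)*u = ((2 + 3*(-5))*69)*(-80) = ((2 - 15)*69)*(-80) = -13*69*(-80) = -897*(-80) = 71760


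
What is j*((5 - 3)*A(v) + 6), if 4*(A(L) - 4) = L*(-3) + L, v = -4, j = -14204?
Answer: -255672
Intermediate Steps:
A(L) = 4 - L/2 (A(L) = 4 + (L*(-3) + L)/4 = 4 + (-3*L + L)/4 = 4 + (-2*L)/4 = 4 - L/2)
j*((5 - 3)*A(v) + 6) = -14204*((5 - 3)*(4 - ½*(-4)) + 6) = -14204*(2*(4 + 2) + 6) = -14204*(2*6 + 6) = -14204*(12 + 6) = -14204*18 = -255672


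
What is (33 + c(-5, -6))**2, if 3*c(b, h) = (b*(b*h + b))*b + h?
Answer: 515524/9 ≈ 57280.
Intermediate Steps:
c(b, h) = h/3 + b**2*(b + b*h)/3 (c(b, h) = ((b*(b*h + b))*b + h)/3 = ((b*(b + b*h))*b + h)/3 = (b**2*(b + b*h) + h)/3 = (h + b**2*(b + b*h))/3 = h/3 + b**2*(b + b*h)/3)
(33 + c(-5, -6))**2 = (33 + ((1/3)*(-6) + (1/3)*(-5)**3 + (1/3)*(-6)*(-5)**3))**2 = (33 + (-2 + (1/3)*(-125) + (1/3)*(-6)*(-125)))**2 = (33 + (-2 - 125/3 + 250))**2 = (33 + 619/3)**2 = (718/3)**2 = 515524/9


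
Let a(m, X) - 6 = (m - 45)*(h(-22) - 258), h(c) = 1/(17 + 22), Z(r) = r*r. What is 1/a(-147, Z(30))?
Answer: 13/643982 ≈ 2.0187e-5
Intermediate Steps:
Z(r) = r**2
h(c) = 1/39
a(m, X) = 150993/13 - 10061*m/39 (a(m, X) = 6 + (m - 45)*(1/39 - 258) = 6 + (-45 + m)*(-10061/39) = 6 + (150915/13 - 10061*m/39) = 150993/13 - 10061*m/39)
1/a(-147, Z(30)) = 1/(150993/13 - 10061/39*(-147)) = 1/(150993/13 + 492989/13) = 1/(643982/13) = 13/643982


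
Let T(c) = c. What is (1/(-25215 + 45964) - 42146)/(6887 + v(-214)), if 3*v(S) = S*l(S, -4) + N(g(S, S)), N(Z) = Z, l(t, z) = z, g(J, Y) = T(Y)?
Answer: -874487353/147338649 ≈ -5.9352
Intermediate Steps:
g(J, Y) = Y
v(S) = -S (v(S) = (S*(-4) + S)/3 = (-4*S + S)/3 = (-3*S)/3 = -S)
(1/(-25215 + 45964) - 42146)/(6887 + v(-214)) = (1/(-25215 + 45964) - 42146)/(6887 - 1*(-214)) = (1/20749 - 42146)/(6887 + 214) = (1/20749 - 42146)/7101 = -874487353/20749*1/7101 = -874487353/147338649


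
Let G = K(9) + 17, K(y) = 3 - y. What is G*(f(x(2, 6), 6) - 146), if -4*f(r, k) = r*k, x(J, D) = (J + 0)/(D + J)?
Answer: -12881/8 ≈ -1610.1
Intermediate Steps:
x(J, D) = J/(D + J)
f(r, k) = -k*r/4 (f(r, k) = -r*k/4 = -k*r/4)
G = 11 (G = (3 - 1*9) + 17 = (3 - 9) + 17 = -6 + 17 = 11)
G*(f(x(2, 6), 6) - 146) = 11*(-¼*6*2/(6 + 2) - 146) = 11*(-¼*6*2/8 - 146) = 11*(-¼*6*2*(⅛) - 146) = 11*(-¼*6*¼ - 146) = 11*(-3/8 - 146) = 11*(-1171/8) = -12881/8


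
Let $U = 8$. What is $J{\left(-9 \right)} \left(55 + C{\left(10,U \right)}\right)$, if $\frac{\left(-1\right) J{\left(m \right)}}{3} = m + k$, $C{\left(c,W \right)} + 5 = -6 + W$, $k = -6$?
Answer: $2340$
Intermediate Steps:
$C{\left(c,W \right)} = -11 + W$ ($C{\left(c,W \right)} = -5 + \left(-6 + W\right) = -11 + W$)
$J{\left(m \right)} = 18 - 3 m$ ($J{\left(m \right)} = - 3 \left(m - 6\right) = - 3 \left(-6 + m\right) = 18 - 3 m$)
$J{\left(-9 \right)} \left(55 + C{\left(10,U \right)}\right) = \left(18 - -27\right) \left(55 + \left(-11 + 8\right)\right) = \left(18 + 27\right) \left(55 - 3\right) = 45 \cdot 52 = 2340$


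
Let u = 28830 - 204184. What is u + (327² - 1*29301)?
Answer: -97726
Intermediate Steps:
u = -175354
u + (327² - 1*29301) = -175354 + (327² - 1*29301) = -175354 + (106929 - 29301) = -175354 + 77628 = -97726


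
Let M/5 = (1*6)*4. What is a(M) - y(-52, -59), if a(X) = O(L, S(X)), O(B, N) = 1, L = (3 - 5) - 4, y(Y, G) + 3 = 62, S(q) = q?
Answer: -58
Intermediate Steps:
M = 120 (M = 5*((1*6)*4) = 5*(6*4) = 5*24 = 120)
y(Y, G) = 59 (y(Y, G) = -3 + 62 = 59)
L = -6 (L = -2 - 4 = -6)
a(X) = 1
a(M) - y(-52, -59) = 1 - 1*59 = 1 - 59 = -58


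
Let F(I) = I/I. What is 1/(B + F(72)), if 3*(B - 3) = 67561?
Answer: 3/67573 ≈ 4.4396e-5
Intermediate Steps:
F(I) = 1
B = 67570/3 (B = 3 + (⅓)*67561 = 3 + 67561/3 = 67570/3 ≈ 22523.)
1/(B + F(72)) = 1/(67570/3 + 1) = 1/(67573/3) = 3/67573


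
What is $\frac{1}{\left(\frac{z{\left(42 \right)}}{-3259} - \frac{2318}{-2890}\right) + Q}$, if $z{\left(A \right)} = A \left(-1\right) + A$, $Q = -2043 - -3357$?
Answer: $\frac{1445}{1899889} \approx 0.00076057$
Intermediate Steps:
$Q = 1314$ ($Q = -2043 + 3357 = 1314$)
$z{\left(A \right)} = 0$ ($z{\left(A \right)} = - A + A = 0$)
$\frac{1}{\left(\frac{z{\left(42 \right)}}{-3259} - \frac{2318}{-2890}\right) + Q} = \frac{1}{\left(\frac{0}{-3259} - \frac{2318}{-2890}\right) + 1314} = \frac{1}{\left(0 \left(- \frac{1}{3259}\right) - - \frac{1159}{1445}\right) + 1314} = \frac{1}{\left(0 + \frac{1159}{1445}\right) + 1314} = \frac{1}{\frac{1159}{1445} + 1314} = \frac{1}{\frac{1899889}{1445}} = \frac{1445}{1899889}$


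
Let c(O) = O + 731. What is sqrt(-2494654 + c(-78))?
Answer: I*sqrt(2494001) ≈ 1579.2*I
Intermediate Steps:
c(O) = 731 + O
sqrt(-2494654 + c(-78)) = sqrt(-2494654 + (731 - 78)) = sqrt(-2494654 + 653) = sqrt(-2494001) = I*sqrt(2494001)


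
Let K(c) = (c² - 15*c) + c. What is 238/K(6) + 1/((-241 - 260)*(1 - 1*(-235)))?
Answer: -1172509/236472 ≈ -4.9583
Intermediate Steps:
K(c) = c² - 14*c
238/K(6) + 1/((-241 - 260)*(1 - 1*(-235))) = 238/((6*(-14 + 6))) + 1/((-241 - 260)*(1 - 1*(-235))) = 238/((6*(-8))) + 1/((-501)*(1 + 235)) = 238/(-48) - 1/501/236 = 238*(-1/48) - 1/501*1/236 = -119/24 - 1/118236 = -1172509/236472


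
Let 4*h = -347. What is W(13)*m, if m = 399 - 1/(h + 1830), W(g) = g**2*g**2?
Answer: 79463071103/6973 ≈ 1.1396e+7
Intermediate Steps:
h = -347/4 (h = (1/4)*(-347) = -347/4 ≈ -86.750)
W(g) = g**4
m = 2782223/6973 (m = 399 - 1/(-347/4 + 1830) = 399 - 1/6973/4 = 399 - 1*4/6973 = 399 - 4/6973 = 2782223/6973 ≈ 399.00)
W(13)*m = 13**4*(2782223/6973) = 28561*(2782223/6973) = 79463071103/6973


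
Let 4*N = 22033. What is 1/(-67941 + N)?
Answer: -4/249731 ≈ -1.6017e-5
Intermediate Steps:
N = 22033/4 (N = (¼)*22033 = 22033/4 ≈ 5508.3)
1/(-67941 + N) = 1/(-67941 + 22033/4) = 1/(-249731/4) = -4/249731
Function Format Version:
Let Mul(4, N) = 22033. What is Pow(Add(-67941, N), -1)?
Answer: Rational(-4, 249731) ≈ -1.6017e-5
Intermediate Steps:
N = Rational(22033, 4) (N = Mul(Rational(1, 4), 22033) = Rational(22033, 4) ≈ 5508.3)
Pow(Add(-67941, N), -1) = Pow(Add(-67941, Rational(22033, 4)), -1) = Pow(Rational(-249731, 4), -1) = Rational(-4, 249731)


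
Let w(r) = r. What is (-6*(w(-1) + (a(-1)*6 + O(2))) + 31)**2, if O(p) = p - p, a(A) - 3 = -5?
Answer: 11881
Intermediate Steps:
a(A) = -2 (a(A) = 3 - 5 = -2)
O(p) = 0
(-6*(w(-1) + (a(-1)*6 + O(2))) + 31)**2 = (-6*(-1 + (-2*6 + 0)) + 31)**2 = (-6*(-1 + (-12 + 0)) + 31)**2 = (-6*(-1 - 12) + 31)**2 = (-6*(-13) + 31)**2 = (78 + 31)**2 = 109**2 = 11881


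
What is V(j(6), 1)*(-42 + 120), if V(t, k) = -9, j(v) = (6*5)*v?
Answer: -702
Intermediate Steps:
j(v) = 30*v
V(j(6), 1)*(-42 + 120) = -9*(-42 + 120) = -9*78 = -702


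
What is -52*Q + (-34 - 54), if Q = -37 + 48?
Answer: -660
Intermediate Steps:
Q = 11
-52*Q + (-34 - 54) = -52*11 + (-34 - 54) = -572 - 88 = -660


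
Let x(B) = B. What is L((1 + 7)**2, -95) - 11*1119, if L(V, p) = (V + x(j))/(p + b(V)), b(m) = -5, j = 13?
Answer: -1230977/100 ≈ -12310.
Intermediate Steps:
L(V, p) = (13 + V)/(-5 + p) (L(V, p) = (V + 13)/(p - 5) = (13 + V)/(-5 + p))
L((1 + 7)**2, -95) - 11*1119 = (13 + (1 + 7)**2)/(-5 - 95) - 11*1119 = (13 + 8**2)/(-100) - 1*12309 = -(13 + 64)/100 - 12309 = -1/100*77 - 12309 = -77/100 - 12309 = -1230977/100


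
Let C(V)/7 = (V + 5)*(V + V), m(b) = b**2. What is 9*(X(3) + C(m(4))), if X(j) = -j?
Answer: 42309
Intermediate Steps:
C(V) = 14*V*(5 + V) (C(V) = 7*((V + 5)*(V + V)) = 7*((5 + V)*(2*V)) = 7*(2*V*(5 + V)) = 14*V*(5 + V))
9*(X(3) + C(m(4))) = 9*(-1*3 + 14*4**2*(5 + 4**2)) = 9*(-3 + 14*16*(5 + 16)) = 9*(-3 + 14*16*21) = 9*(-3 + 4704) = 9*4701 = 42309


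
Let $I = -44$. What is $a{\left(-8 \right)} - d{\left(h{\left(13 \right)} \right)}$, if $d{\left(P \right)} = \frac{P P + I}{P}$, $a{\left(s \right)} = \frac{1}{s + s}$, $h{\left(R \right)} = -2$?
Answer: $- \frac{321}{16} \approx -20.063$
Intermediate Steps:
$a{\left(s \right)} = \frac{1}{2 s}$
$d{\left(P \right)} = \frac{-44 + P^{2}}{P}$ ($d{\left(P \right)} = \frac{P P - 44}{P} = \frac{P^{2} - 44}{P} = \frac{-44 + P^{2}}{P}$)
$a{\left(-8 \right)} - d{\left(h{\left(13 \right)} \right)} = \frac{1}{2 \left(-8\right)} - \left(-2 - \frac{44}{-2}\right) = \frac{1}{2} \left(- \frac{1}{8}\right) - \left(-2 - -22\right) = - \frac{1}{16} - \left(-2 + 22\right) = - \frac{1}{16} - 20 = - \frac{321}{16}$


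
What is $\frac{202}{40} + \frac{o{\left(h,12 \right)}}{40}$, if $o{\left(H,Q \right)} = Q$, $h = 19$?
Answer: $\frac{107}{20} \approx 5.35$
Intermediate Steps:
$\frac{202}{40} + \frac{o{\left(h,12 \right)}}{40} = \frac{202}{40} + \frac{12}{40} = 202 \cdot \frac{1}{40} + 12 \cdot \frac{1}{40} = \frac{101}{20} + \frac{3}{10} = \frac{107}{20}$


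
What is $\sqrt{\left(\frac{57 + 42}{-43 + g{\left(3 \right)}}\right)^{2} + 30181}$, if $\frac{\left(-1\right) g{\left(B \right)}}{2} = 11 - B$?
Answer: $\frac{\sqrt{105069862}}{59} \approx 173.73$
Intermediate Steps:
$g{\left(B \right)} = -22 + 2 B$ ($g{\left(B \right)} = - 2 \left(11 - B\right) = -22 + 2 B$)
$\sqrt{\left(\frac{57 + 42}{-43 + g{\left(3 \right)}}\right)^{2} + 30181} = \sqrt{\left(\frac{57 + 42}{-43 + \left(-22 + 2 \cdot 3\right)}\right)^{2} + 30181} = \sqrt{\left(\frac{99}{-43 + \left(-22 + 6\right)}\right)^{2} + 30181} = \sqrt{\left(\frac{99}{-43 - 16}\right)^{2} + 30181} = \sqrt{\left(\frac{99}{-59}\right)^{2} + 30181} = \sqrt{\left(99 \left(- \frac{1}{59}\right)\right)^{2} + 30181} = \sqrt{\left(- \frac{99}{59}\right)^{2} + 30181} = \sqrt{\frac{9801}{3481} + 30181} = \sqrt{\frac{105069862}{3481}} = \frac{\sqrt{105069862}}{59}$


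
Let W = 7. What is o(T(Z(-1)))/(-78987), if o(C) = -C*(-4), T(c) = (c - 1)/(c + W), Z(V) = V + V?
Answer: 4/131645 ≈ 3.0385e-5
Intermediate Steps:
Z(V) = 2*V
T(c) = (-1 + c)/(7 + c) (T(c) = (c - 1)/(c + 7) = (-1 + c)/(7 + c))
o(C) = 4*C
o(T(Z(-1)))/(-78987) = (4*((-1 + 2*(-1))/(7 + 2*(-1))))/(-78987) = (4*((-1 - 2)/(7 - 2)))*(-1/78987) = (4*(-3/5))*(-1/78987) = (4*((⅕)*(-3)))*(-1/78987) = (4*(-⅗))*(-1/78987) = -12/5*(-1/78987) = 4/131645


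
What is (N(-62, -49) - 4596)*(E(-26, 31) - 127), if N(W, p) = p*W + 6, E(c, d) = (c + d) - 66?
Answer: 291776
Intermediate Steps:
E(c, d) = -66 + c + d
N(W, p) = 6 + W*p (N(W, p) = W*p + 6 = 6 + W*p)
(N(-62, -49) - 4596)*(E(-26, 31) - 127) = ((6 - 62*(-49)) - 4596)*((-66 - 26 + 31) - 127) = ((6 + 3038) - 4596)*(-61 - 127) = (3044 - 4596)*(-188) = -1552*(-188) = 291776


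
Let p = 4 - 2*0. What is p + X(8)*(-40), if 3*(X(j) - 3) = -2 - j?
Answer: 52/3 ≈ 17.333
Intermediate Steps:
X(j) = 7/3 - j/3 (X(j) = 3 + (-2 - j)/3 = 3 + (-⅔ - j/3) = 7/3 - j/3)
p = 4 (p = 4 + 0 = 4)
p + X(8)*(-40) = 4 + (7/3 - ⅓*8)*(-40) = 4 + (7/3 - 8/3)*(-40) = 4 - ⅓*(-40) = 4 + 40/3 = 52/3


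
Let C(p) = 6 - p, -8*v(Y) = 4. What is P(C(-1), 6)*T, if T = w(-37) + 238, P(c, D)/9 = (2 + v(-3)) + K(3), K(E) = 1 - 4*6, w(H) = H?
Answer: -77787/2 ≈ -38894.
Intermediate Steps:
v(Y) = -½ (v(Y) = -⅛*4 = -½)
K(E) = -23 (K(E) = 1 - 24 = -23)
P(c, D) = -387/2 (P(c, D) = 9*((2 - ½) - 23) = 9*(3/2 - 23) = 9*(-43/2) = -387/2)
T = 201 (T = -37 + 238 = 201)
P(C(-1), 6)*T = -387/2*201 = -77787/2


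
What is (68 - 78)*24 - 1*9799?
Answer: -10039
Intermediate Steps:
(68 - 78)*24 - 1*9799 = -10*24 - 9799 = -240 - 9799 = -10039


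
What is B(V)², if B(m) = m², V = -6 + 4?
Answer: 16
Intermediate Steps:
V = -2
B(V)² = ((-2)²)² = 4² = 16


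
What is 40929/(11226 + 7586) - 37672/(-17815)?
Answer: 1437835799/335135780 ≈ 4.2903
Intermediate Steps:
40929/(11226 + 7586) - 37672/(-17815) = 40929/18812 - 37672*(-1/17815) = 40929*(1/18812) + 37672/17815 = 40929/18812 + 37672/17815 = 1437835799/335135780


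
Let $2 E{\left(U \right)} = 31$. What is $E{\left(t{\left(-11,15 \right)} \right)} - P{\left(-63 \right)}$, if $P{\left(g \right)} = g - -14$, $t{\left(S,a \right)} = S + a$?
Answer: $\frac{129}{2} \approx 64.5$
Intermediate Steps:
$E{\left(U \right)} = \frac{31}{2}$ ($E{\left(U \right)} = \frac{1}{2} \cdot 31 = \frac{31}{2}$)
$P{\left(g \right)} = 14 + g$ ($P{\left(g \right)} = g + 14 = 14 + g$)
$E{\left(t{\left(-11,15 \right)} \right)} - P{\left(-63 \right)} = \frac{31}{2} - \left(14 - 63\right) = \frac{31}{2} - -49 = \frac{31}{2} + 49 = \frac{129}{2}$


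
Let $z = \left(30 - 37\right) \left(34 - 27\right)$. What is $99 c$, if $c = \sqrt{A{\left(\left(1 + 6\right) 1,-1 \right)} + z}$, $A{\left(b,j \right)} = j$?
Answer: $495 i \sqrt{2} \approx 700.04 i$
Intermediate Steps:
$z = -49$ ($z = \left(-7\right) 7 = -49$)
$c = 5 i \sqrt{2}$ ($c = \sqrt{-1 - 49} = \sqrt{-50} = 5 i \sqrt{2} \approx 7.0711 i$)
$99 c = 99 \cdot 5 i \sqrt{2} = 495 i \sqrt{2}$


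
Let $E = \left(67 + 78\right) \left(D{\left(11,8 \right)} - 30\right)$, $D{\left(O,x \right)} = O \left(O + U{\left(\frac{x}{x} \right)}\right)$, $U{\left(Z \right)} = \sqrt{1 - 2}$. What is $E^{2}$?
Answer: $171564000 + 42092050 i \approx 1.7156 \cdot 10^{8} + 4.2092 \cdot 10^{7} i$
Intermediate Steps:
$U{\left(Z \right)} = i$ ($U{\left(Z \right)} = \sqrt{-1} = i$)
$D{\left(O,x \right)} = O \left(i + O\right)$ ($D{\left(O,x \right)} = O \left(O + i\right) = O \left(i + O\right)$)
$E = 13195 + 1595 i$ ($E = \left(67 + 78\right) \left(11 \left(i + 11\right) - 30\right) = 145 \left(11 \left(11 + i\right) - 30\right) = 145 \left(\left(121 + 11 i\right) - 30\right) = 145 \left(91 + 11 i\right) = 13195 + 1595 i \approx 13195.0 + 1595.0 i$)
$E^{2} = \left(13195 + 1595 i\right)^{2}$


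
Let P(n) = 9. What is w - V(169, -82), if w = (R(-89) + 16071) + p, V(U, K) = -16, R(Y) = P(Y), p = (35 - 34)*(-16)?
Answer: 16080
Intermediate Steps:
p = -16 (p = 1*(-16) = -16)
R(Y) = 9
w = 16064 (w = (9 + 16071) - 16 = 16080 - 16 = 16064)
w - V(169, -82) = 16064 - 1*(-16) = 16064 + 16 = 16080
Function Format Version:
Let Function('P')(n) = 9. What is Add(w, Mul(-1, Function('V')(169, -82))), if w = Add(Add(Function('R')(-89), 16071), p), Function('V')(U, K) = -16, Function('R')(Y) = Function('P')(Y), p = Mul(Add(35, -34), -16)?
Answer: 16080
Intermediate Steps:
p = -16 (p = Mul(1, -16) = -16)
Function('R')(Y) = 9
w = 16064 (w = Add(Add(9, 16071), -16) = Add(16080, -16) = 16064)
Add(w, Mul(-1, Function('V')(169, -82))) = Add(16064, Mul(-1, -16)) = Add(16064, 16) = 16080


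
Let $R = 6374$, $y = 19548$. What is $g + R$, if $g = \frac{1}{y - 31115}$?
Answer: $\frac{73728057}{11567} \approx 6374.0$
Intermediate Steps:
$g = - \frac{1}{11567}$ ($g = \frac{1}{19548 - 31115} = \frac{1}{-11567} = - \frac{1}{11567} \approx -8.6453 \cdot 10^{-5}$)
$g + R = - \frac{1}{11567} + 6374 = \frac{73728057}{11567}$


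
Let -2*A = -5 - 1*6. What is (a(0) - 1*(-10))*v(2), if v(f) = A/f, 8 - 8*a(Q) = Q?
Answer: 121/4 ≈ 30.250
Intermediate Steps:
a(Q) = 1 - Q/8
A = 11/2 (A = -(-5 - 1*6)/2 = -(-5 - 6)/2 = -½*(-11) = 11/2 ≈ 5.5000)
v(f) = 11/(2*f)
(a(0) - 1*(-10))*v(2) = ((1 - ⅛*0) - 1*(-10))*((11/2)/2) = ((1 + 0) + 10)*((11/2)*(½)) = (1 + 10)*(11/4) = 11*(11/4) = 121/4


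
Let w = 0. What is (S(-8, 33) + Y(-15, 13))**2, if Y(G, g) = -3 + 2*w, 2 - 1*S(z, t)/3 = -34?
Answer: 11025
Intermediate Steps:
S(z, t) = 108 (S(z, t) = 6 - 3*(-34) = 6 + 102 = 108)
Y(G, g) = -3 (Y(G, g) = -3 + 2*0 = -3 + 0 = -3)
(S(-8, 33) + Y(-15, 13))**2 = (108 - 3)**2 = 105**2 = 11025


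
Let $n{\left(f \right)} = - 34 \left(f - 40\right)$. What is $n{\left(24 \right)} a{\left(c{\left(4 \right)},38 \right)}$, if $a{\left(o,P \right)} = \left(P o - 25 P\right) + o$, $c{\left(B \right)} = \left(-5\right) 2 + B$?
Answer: $-644096$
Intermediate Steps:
$c{\left(B \right)} = -10 + B$
$n{\left(f \right)} = 1360 - 34 f$ ($n{\left(f \right)} = - 34 \left(-40 + f\right) = 1360 - 34 f$)
$a{\left(o,P \right)} = o - 25 P + P o$ ($a{\left(o,P \right)} = \left(- 25 P + P o\right) + o = o - 25 P + P o$)
$n{\left(24 \right)} a{\left(c{\left(4 \right)},38 \right)} = \left(1360 - 816\right) \left(\left(-10 + 4\right) - 950 + 38 \left(-10 + 4\right)\right) = \left(1360 - 816\right) \left(-6 - 950 + 38 \left(-6\right)\right) = 544 \left(-6 - 950 - 228\right) = 544 \left(-1184\right) = -644096$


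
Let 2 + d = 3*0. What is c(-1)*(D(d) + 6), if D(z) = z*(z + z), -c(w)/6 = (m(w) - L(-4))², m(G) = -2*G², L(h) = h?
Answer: -336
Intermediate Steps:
d = -2 (d = -2 + 3*0 = -2 + 0 = -2)
c(w) = -6*(4 - 2*w²)² (c(w) = -6*(-2*w² - 1*(-4))² = -6*(-2*w² + 4)² = -6*(4 - 2*w²)²)
D(z) = 2*z² (D(z) = z*(2*z) = 2*z²)
c(-1)*(D(d) + 6) = (-24*(-2 + (-1)²)²)*(2*(-2)² + 6) = (-24*(-2 + 1)²)*(2*4 + 6) = (-24*(-1)²)*(8 + 6) = -24*1*14 = -24*14 = -336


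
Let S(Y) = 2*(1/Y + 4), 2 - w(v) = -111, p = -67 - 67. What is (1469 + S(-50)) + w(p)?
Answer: 39749/25 ≈ 1590.0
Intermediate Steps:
p = -134
w(v) = 113 (w(v) = 2 - 1*(-111) = 2 + 111 = 113)
S(Y) = 8 + 2/Y (S(Y) = 2*(4 + 1/Y) = 8 + 2/Y)
(1469 + S(-50)) + w(p) = (1469 + (8 + 2/(-50))) + 113 = (1469 + (8 + 2*(-1/50))) + 113 = (1469 + (8 - 1/25)) + 113 = (1469 + 199/25) + 113 = 36924/25 + 113 = 39749/25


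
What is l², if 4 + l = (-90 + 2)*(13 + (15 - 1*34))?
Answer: 274576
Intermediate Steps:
l = 524 (l = -4 + (-90 + 2)*(13 + (15 - 1*34)) = -4 - 88*(13 + (15 - 34)) = -4 - 88*(13 - 19) = -4 - 88*(-6) = -4 + 528 = 524)
l² = 524² = 274576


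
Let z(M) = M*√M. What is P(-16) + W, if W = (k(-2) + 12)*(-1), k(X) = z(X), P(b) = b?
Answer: -28 + 2*I*√2 ≈ -28.0 + 2.8284*I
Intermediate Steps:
z(M) = M^(3/2)
k(X) = X^(3/2)
W = -12 + 2*I*√2 (W = ((-2)^(3/2) + 12)*(-1) = (-2*I*√2 + 12)*(-1) = (12 - 2*I*√2)*(-1) = -12 + 2*I*√2 ≈ -12.0 + 2.8284*I)
P(-16) + W = -16 + (-12 + 2*I*√2) = -28 + 2*I*√2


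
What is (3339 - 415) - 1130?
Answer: 1794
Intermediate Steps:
(3339 - 415) - 1130 = 2924 - 1130 = 1794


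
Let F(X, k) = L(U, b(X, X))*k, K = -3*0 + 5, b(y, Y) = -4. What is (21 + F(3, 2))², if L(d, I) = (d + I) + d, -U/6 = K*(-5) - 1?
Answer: 405769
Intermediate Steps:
K = 5 (K = 0 + 5 = 5)
U = 156 (U = -6*(5*(-5) - 1) = -6*(-25 - 1) = -6*(-26) = 156)
L(d, I) = I + 2*d (L(d, I) = (I + d) + d = I + 2*d)
F(X, k) = 308*k (F(X, k) = (-4 + 2*156)*k = (-4 + 312)*k = 308*k)
(21 + F(3, 2))² = (21 + 308*2)² = (21 + 616)² = 637² = 405769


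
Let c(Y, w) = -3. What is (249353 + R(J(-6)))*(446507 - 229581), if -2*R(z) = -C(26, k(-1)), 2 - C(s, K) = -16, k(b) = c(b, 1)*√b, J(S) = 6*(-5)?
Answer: 54093101212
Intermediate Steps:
J(S) = -30
k(b) = -3*√b
C(s, K) = 18 (C(s, K) = 2 - 1*(-16) = 2 + 16 = 18)
R(z) = 9 (R(z) = -(-1)*18/2 = -½*(-18) = 9)
(249353 + R(J(-6)))*(446507 - 229581) = (249353 + 9)*(446507 - 229581) = 249362*216926 = 54093101212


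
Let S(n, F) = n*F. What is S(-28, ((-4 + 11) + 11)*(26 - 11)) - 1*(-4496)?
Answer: -3064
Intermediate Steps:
S(n, F) = F*n
S(-28, ((-4 + 11) + 11)*(26 - 11)) - 1*(-4496) = (((-4 + 11) + 11)*(26 - 11))*(-28) - 1*(-4496) = ((7 + 11)*15)*(-28) + 4496 = (18*15)*(-28) + 4496 = 270*(-28) + 4496 = -7560 + 4496 = -3064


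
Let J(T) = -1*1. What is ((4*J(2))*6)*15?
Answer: -360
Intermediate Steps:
J(T) = -1
((4*J(2))*6)*15 = ((4*(-1))*6)*15 = -4*6*15 = -24*15 = -360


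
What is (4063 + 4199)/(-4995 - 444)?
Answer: -2754/1813 ≈ -1.5190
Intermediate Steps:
(4063 + 4199)/(-4995 - 444) = 8262/(-5439) = 8262*(-1/5439) = -2754/1813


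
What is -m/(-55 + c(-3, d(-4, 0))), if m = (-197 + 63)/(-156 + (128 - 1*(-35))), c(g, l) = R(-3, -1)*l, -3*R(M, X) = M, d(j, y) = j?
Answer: -134/413 ≈ -0.32446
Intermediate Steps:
R(M, X) = -M/3
c(g, l) = l (c(g, l) = (-⅓*(-3))*l = 1*l = l)
m = -134/7 (m = -134/(-156 + (128 + 35)) = -134/(-156 + 163) = -134/7 ≈ -19.143)
-m/(-55 + c(-3, d(-4, 0))) = -(-134)/(7*(-55 - 4)) = -(-134)/(7*(-59)) = -(-134)*(-1)/(7*59) = -1*134/413 = -134/413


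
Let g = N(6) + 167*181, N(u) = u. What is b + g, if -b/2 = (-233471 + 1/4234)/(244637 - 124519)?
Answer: 7688932221011/254289806 ≈ 30237.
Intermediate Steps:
b = 988516213/254289806 (b = -2*(-233471 + 1/4234)/(244637 - 124519) = -2*(-233471 + 1/4234)/120118 = -(-988516213)/(2117*120118) = -2*(-988516213/508579612) = 988516213/254289806 ≈ 3.8874)
g = 30233 (g = 6 + 167*181 = 6 + 30227 = 30233)
b + g = 988516213/254289806 + 30233 = 7688932221011/254289806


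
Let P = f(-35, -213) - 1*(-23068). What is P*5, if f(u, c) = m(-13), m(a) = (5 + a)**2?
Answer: 115660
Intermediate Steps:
f(u, c) = 64 (f(u, c) = (5 - 13)**2 = (-8)**2 = 64)
P = 23132 (P = 64 - 1*(-23068) = 64 + 23068 = 23132)
P*5 = 23132*5 = 115660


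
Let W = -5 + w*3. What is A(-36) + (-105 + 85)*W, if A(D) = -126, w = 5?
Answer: -326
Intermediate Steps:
W = 10 (W = -5 + 5*3 = -5 + 15 = 10)
A(-36) + (-105 + 85)*W = -126 + (-105 + 85)*10 = -126 - 20*10 = -126 - 200 = -326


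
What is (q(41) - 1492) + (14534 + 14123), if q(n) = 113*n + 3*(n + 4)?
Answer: 31933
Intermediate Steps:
q(n) = 12 + 116*n (q(n) = 113*n + 3*(4 + n) = 113*n + (12 + 3*n) = 12 + 116*n)
(q(41) - 1492) + (14534 + 14123) = ((12 + 116*41) - 1492) + (14534 + 14123) = ((12 + 4756) - 1492) + 28657 = (4768 - 1492) + 28657 = 3276 + 28657 = 31933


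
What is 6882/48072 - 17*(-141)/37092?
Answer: 2572887/12382546 ≈ 0.20778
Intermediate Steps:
6882/48072 - 17*(-141)/37092 = 6882*(1/48072) + 2397*(1/37092) = 1147/8012 + 799/12364 = 2572887/12382546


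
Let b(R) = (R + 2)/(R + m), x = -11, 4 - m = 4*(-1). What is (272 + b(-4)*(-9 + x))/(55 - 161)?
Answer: -141/53 ≈ -2.6604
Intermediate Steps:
m = 8 (m = 4 - 4*(-1) = 4 - 1*(-4) = 4 + 4 = 8)
b(R) = (2 + R)/(8 + R) (b(R) = (R + 2)/(R + 8) = (2 + R)/(8 + R))
(272 + b(-4)*(-9 + x))/(55 - 161) = (272 + ((2 - 4)/(8 - 4))*(-9 - 11))/(55 - 161) = (272 + (-2/4)*(-20))/(-106) = (272 + ((¼)*(-2))*(-20))*(-1/106) = (272 - ½*(-20))*(-1/106) = (272 + 10)*(-1/106) = 282*(-1/106) = -141/53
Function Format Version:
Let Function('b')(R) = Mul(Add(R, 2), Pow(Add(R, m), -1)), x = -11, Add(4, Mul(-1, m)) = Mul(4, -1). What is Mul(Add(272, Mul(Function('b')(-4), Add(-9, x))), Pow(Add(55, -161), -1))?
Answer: Rational(-141, 53) ≈ -2.6604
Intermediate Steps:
m = 8 (m = Add(4, Mul(-1, Mul(4, -1))) = Add(4, Mul(-1, -4)) = Add(4, 4) = 8)
Function('b')(R) = Mul(Pow(Add(8, R), -1), Add(2, R)) (Function('b')(R) = Mul(Add(R, 2), Pow(Add(R, 8), -1)) = Mul(Add(2, R), Pow(Add(8, R), -1)) = Mul(Pow(Add(8, R), -1), Add(2, R)))
Mul(Add(272, Mul(Function('b')(-4), Add(-9, x))), Pow(Add(55, -161), -1)) = Mul(Add(272, Mul(Mul(Pow(Add(8, -4), -1), Add(2, -4)), Add(-9, -11))), Pow(Add(55, -161), -1)) = Mul(Add(272, Mul(Mul(Pow(4, -1), -2), -20)), Pow(-106, -1)) = Mul(Add(272, Mul(Mul(Rational(1, 4), -2), -20)), Rational(-1, 106)) = Mul(Add(272, Mul(Rational(-1, 2), -20)), Rational(-1, 106)) = Mul(Add(272, 10), Rational(-1, 106)) = Mul(282, Rational(-1, 106)) = Rational(-141, 53)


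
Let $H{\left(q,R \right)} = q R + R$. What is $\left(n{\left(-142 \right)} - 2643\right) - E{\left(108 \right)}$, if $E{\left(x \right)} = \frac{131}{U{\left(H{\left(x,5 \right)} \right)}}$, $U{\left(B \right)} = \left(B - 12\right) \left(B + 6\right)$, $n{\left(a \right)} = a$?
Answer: $- \frac{817907286}{293683} \approx -2785.0$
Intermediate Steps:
$H{\left(q,R \right)} = R + R q$ ($H{\left(q,R \right)} = R q + R = R + R q$)
$U{\left(B \right)} = \left(-12 + B\right) \left(6 + B\right)$
$E{\left(x \right)} = \frac{131}{-102 + \left(5 + 5 x\right)^{2} - 30 x}$ ($E{\left(x \right)} = \frac{131}{-72 + \left(5 \left(1 + x\right)\right)^{2} - 6 \cdot 5 \left(1 + x\right)} = \frac{131}{-72 + \left(5 + 5 x\right)^{2} - 6 \left(5 + 5 x\right)} = \frac{131}{-72 + \left(5 + 5 x\right)^{2} - \left(30 + 30 x\right)} = \frac{131}{-102 + \left(5 + 5 x\right)^{2} - 30 x}$)
$\left(n{\left(-142 \right)} - 2643\right) - E{\left(108 \right)} = \left(-142 - 2643\right) - \frac{131}{-77 + 20 \cdot 108 + 25 \cdot 108^{2}} = \left(-142 - 2643\right) - \frac{131}{-77 + 2160 + 25 \cdot 11664} = -2785 - \frac{131}{-77 + 2160 + 291600} = -2785 - \frac{131}{293683} = - \frac{817907286}{293683}$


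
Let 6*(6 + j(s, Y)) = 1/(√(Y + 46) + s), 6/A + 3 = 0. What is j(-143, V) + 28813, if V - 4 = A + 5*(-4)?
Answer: 3529606339/122526 - √7/61263 ≈ 28807.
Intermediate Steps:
A = -2 (A = 6/(-3 + 0) = 6/(-3) = 6*(-⅓) = -2)
V = -18 (V = 4 + (-2 + 5*(-4)) = 4 + (-2 - 20) = 4 - 22 = -18)
j(s, Y) = -6 + 1/(6*(s + √(46 + Y))) (j(s, Y) = -6 + 1/(6*(√(Y + 46) + s)) = -6 + 1/(6*(√(46 + Y) + s)) = -6 + 1/(6*(s + √(46 + Y))))
j(-143, V) + 28813 = (⅙ - 6*(-143) - 6*√(46 - 18))/(-143 + √(46 - 18)) + 28813 = (⅙ + 858 - 12*√7)/(-143 + √28) + 28813 = (⅙ + 858 - 12*√7)/(-143 + 2*√7) + 28813 = (5149/6 - 12*√7)/(-143 + 2*√7) + 28813 = 28813 + (5149/6 - 12*√7)/(-143 + 2*√7)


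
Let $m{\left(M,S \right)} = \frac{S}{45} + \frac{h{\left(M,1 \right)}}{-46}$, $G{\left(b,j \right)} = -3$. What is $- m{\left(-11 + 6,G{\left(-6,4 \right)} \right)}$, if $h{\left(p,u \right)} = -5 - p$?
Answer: $\frac{1}{15} \approx 0.066667$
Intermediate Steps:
$m{\left(M,S \right)} = \frac{5}{46} + \frac{S}{45} + \frac{M}{46}$ ($m{\left(M,S \right)} = \frac{S}{45} + \frac{-5 - M}{-46} = S \frac{1}{45} + \left(-5 - M\right) \left(- \frac{1}{46}\right) = \frac{S}{45} + \left(\frac{5}{46} + \frac{M}{46}\right) = \frac{5}{46} + \frac{S}{45} + \frac{M}{46}$)
$- m{\left(-11 + 6,G{\left(-6,4 \right)} \right)} = - (\frac{5}{46} + \frac{1}{45} \left(-3\right) + \frac{-11 + 6}{46}) = - (\frac{5}{46} - \frac{1}{15} + \frac{1}{46} \left(-5\right)) = - (\frac{5}{46} - \frac{1}{15} - \frac{5}{46}) = \left(-1\right) \left(- \frac{1}{15}\right) = \frac{1}{15}$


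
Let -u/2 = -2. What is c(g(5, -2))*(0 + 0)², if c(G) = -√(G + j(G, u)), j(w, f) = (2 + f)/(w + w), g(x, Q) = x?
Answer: 0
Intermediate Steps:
u = 4 (u = -2*(-2) = 4)
j(w, f) = (2 + f)/(2*w) (j(w, f) = (2 + f)/((2*w)) = (2 + f)*(1/(2*w)) = (2 + f)/(2*w))
c(G) = -√(G + 3/G) (c(G) = -√(G + (2 + 4)/(2*G)) = -√(G + (½)*6/G) = -√(G + 3/G))
c(g(5, -2))*(0 + 0)² = (-√(5 + 3/5))*(0 + 0)² = -√(5 + 3*(⅕))*0² = -√(5 + ⅗)*0 = -√(28/5)*0 = -2*√35/5*0 = 0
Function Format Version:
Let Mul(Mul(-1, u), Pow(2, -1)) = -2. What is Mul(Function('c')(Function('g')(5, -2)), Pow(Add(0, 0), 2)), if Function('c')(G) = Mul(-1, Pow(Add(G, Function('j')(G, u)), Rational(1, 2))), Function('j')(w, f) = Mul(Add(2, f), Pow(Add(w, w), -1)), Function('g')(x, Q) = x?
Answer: 0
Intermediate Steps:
u = 4 (u = Mul(-2, -2) = 4)
Function('j')(w, f) = Mul(Rational(1, 2), Pow(w, -1), Add(2, f)) (Function('j')(w, f) = Mul(Add(2, f), Pow(Mul(2, w), -1)) = Mul(Add(2, f), Mul(Rational(1, 2), Pow(w, -1))) = Mul(Rational(1, 2), Pow(w, -1), Add(2, f)))
Function('c')(G) = Mul(-1, Pow(Add(G, Mul(3, Pow(G, -1))), Rational(1, 2))) (Function('c')(G) = Mul(-1, Pow(Add(G, Mul(Rational(1, 2), Pow(G, -1), Add(2, 4))), Rational(1, 2))) = Mul(-1, Pow(Add(G, Mul(Rational(1, 2), Pow(G, -1), 6)), Rational(1, 2))) = Mul(-1, Pow(Add(G, Mul(3, Pow(G, -1))), Rational(1, 2))))
Mul(Function('c')(Function('g')(5, -2)), Pow(Add(0, 0), 2)) = Mul(Mul(-1, Pow(Add(5, Mul(3, Pow(5, -1))), Rational(1, 2))), Pow(Add(0, 0), 2)) = Mul(Mul(-1, Pow(Add(5, Mul(3, Rational(1, 5))), Rational(1, 2))), Pow(0, 2)) = Mul(Mul(-1, Pow(Add(5, Rational(3, 5)), Rational(1, 2))), 0) = Mul(Mul(-1, Pow(Rational(28, 5), Rational(1, 2))), 0) = Mul(Mul(-1, Mul(Rational(2, 5), Pow(35, Rational(1, 2)))), 0) = Mul(Mul(Rational(-2, 5), Pow(35, Rational(1, 2))), 0) = 0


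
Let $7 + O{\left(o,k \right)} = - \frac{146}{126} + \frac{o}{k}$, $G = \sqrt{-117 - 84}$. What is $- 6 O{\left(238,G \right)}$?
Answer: $\frac{1028}{21} + \frac{476 i \sqrt{201}}{67} \approx 48.952 + 100.72 i$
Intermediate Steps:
$G = i \sqrt{201}$ ($G = \sqrt{-201} = i \sqrt{201} \approx 14.177 i$)
$O{\left(o,k \right)} = - \frac{514}{63} + \frac{o}{k}$ ($O{\left(o,k \right)} = -7 + \left(- \frac{146}{126} + \frac{o}{k}\right) = -7 + \left(\left(-146\right) \frac{1}{126} + \frac{o}{k}\right) = -7 - \left(\frac{73}{63} - \frac{o}{k}\right) = - \frac{514}{63} + \frac{o}{k}$)
$- 6 O{\left(238,G \right)} = - 6 \left(- \frac{514}{63} + \frac{238}{i \sqrt{201}}\right) = - 6 \left(- \frac{514}{63} + 238 \left(- \frac{i \sqrt{201}}{201}\right)\right) = - 6 \left(- \frac{514}{63} - \frac{238 i \sqrt{201}}{201}\right) = \frac{1028}{21} + \frac{476 i \sqrt{201}}{67}$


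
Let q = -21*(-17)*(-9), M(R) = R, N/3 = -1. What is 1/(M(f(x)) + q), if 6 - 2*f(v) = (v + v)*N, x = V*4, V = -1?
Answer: -1/3222 ≈ -0.00031037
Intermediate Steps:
N = -3 (N = 3*(-1) = -3)
x = -4 (x = -1*4 = -4)
f(v) = 3 + 3*v (f(v) = 3 - (v + v)*(-3)/2 = 3 - 2*v*(-3)/2 = 3 - (-3)*v = 3 + 3*v)
q = -3213 (q = 357*(-9) = -3213)
1/(M(f(x)) + q) = 1/((3 + 3*(-4)) - 3213) = 1/((3 - 12) - 3213) = 1/(-9 - 3213) = 1/(-3222) = -1/3222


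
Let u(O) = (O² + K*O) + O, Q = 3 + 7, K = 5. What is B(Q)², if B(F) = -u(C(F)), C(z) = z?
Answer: 25600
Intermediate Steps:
Q = 10
u(O) = O² + 6*O (u(O) = (O² + 5*O) + O = O² + 6*O)
B(F) = -F*(6 + F)
B(Q)² = (-1*10*(6 + 10))² = (-1*10*16)² = (-160)² = 25600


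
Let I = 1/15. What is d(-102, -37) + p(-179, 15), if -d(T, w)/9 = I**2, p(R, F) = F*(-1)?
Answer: -376/25 ≈ -15.040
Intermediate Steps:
I = 1/15 ≈ 0.066667
p(R, F) = -F
d(T, w) = -1/25 (d(T, w) = -9*(1/15)**2 = -9*1/225 = -1/25)
d(-102, -37) + p(-179, 15) = -1/25 - 1*15 = -1/25 - 15 = -376/25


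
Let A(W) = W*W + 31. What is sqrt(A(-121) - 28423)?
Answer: I*sqrt(13751) ≈ 117.26*I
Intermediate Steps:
A(W) = 31 + W**2 (A(W) = W**2 + 31 = 31 + W**2)
sqrt(A(-121) - 28423) = sqrt((31 + (-121)**2) - 28423) = sqrt((31 + 14641) - 28423) = sqrt(14672 - 28423) = sqrt(-13751) = I*sqrt(13751)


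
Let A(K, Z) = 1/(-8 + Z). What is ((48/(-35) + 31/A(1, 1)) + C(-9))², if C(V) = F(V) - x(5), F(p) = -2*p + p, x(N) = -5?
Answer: 51165409/1225 ≈ 41768.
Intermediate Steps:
F(p) = -p
C(V) = 5 - V (C(V) = -V - 1*(-5) = -V + 5 = 5 - V)
((48/(-35) + 31/A(1, 1)) + C(-9))² = ((48/(-35) + 31/(1/(-8 + 1))) + (5 - 1*(-9)))² = ((48*(-1/35) + 31/(1/(-7))) + (5 + 9))² = ((-48/35 + 31/(-⅐)) + 14)² = ((-48/35 + 31*(-7)) + 14)² = ((-48/35 - 217) + 14)² = (-7643/35 + 14)² = (-7153/35)² = 51165409/1225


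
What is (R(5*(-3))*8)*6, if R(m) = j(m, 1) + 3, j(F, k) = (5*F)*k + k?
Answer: -3408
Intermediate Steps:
j(F, k) = k + 5*F*k (j(F, k) = 5*F*k + k = k + 5*F*k)
R(m) = 4 + 5*m (R(m) = 1*(1 + 5*m) + 3 = (1 + 5*m) + 3 = 4 + 5*m)
(R(5*(-3))*8)*6 = ((4 + 5*(5*(-3)))*8)*6 = ((4 + 5*(-15))*8)*6 = ((4 - 75)*8)*6 = -71*8*6 = -568*6 = -3408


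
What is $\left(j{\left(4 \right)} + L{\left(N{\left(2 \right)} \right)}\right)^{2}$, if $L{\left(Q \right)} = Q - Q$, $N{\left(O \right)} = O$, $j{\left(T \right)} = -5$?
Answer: $25$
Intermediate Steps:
$L{\left(Q \right)} = 0$
$\left(j{\left(4 \right)} + L{\left(N{\left(2 \right)} \right)}\right)^{2} = \left(-5 + 0\right)^{2} = \left(-5\right)^{2} = 25$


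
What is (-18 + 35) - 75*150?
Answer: -11233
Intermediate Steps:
(-18 + 35) - 75*150 = 17 - 11250 = -11233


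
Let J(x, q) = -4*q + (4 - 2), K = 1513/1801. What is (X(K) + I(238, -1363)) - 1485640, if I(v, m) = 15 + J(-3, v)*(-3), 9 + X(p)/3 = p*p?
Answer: -4809611182495/3243601 ≈ -1.4828e+6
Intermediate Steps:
K = 1513/1801 (K = 1513*(1/1801) = 1513/1801 ≈ 0.84009)
X(p) = -27 + 3*p² (X(p) = -27 + 3*(p*p) = -27 + 3*p²)
J(x, q) = 2 - 4*q (J(x, q) = -4*q + 2 = 2 - 4*q)
I(v, m) = 9 + 12*v (I(v, m) = 15 + (2 - 4*v)*(-3) = 15 + (-6 + 12*v) = 9 + 12*v)
(X(K) + I(238, -1363)) - 1485640 = ((-27 + 3*(1513/1801)²) + (9 + 12*238)) - 1485640 = ((-27 + 3*(2289169/3243601)) + (9 + 2856)) - 1485640 = ((-27 + 6867507/3243601) + 2865) - 1485640 = (-80709720/3243601 + 2865) - 1485640 = 9212207145/3243601 - 1485640 = -4809611182495/3243601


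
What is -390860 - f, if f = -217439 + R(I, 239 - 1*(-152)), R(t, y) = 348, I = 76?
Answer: -173769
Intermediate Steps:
f = -217091 (f = -217439 + 348 = -217091)
-390860 - f = -390860 - 1*(-217091) = -390860 + 217091 = -173769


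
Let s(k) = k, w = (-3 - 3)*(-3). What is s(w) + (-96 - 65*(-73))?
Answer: 4667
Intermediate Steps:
w = 18 (w = -6*(-3) = 18)
s(w) + (-96 - 65*(-73)) = 18 + (-96 - 65*(-73)) = 18 + (-96 + 4745) = 18 + 4649 = 4667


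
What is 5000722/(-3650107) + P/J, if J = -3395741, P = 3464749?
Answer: -29627861303145/12394817994287 ≈ -2.3903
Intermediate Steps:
5000722/(-3650107) + P/J = 5000722/(-3650107) + 3464749/(-3395741) = 5000722*(-1/3650107) + 3464749*(-1/3395741) = -5000722/3650107 - 3464749/3395741 = -29627861303145/12394817994287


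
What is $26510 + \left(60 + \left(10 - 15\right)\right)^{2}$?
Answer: $29535$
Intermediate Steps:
$26510 + \left(60 + \left(10 - 15\right)\right)^{2} = 26510 + \left(60 - 5\right)^{2} = 26510 + 55^{2} = 26510 + 3025 = 29535$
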